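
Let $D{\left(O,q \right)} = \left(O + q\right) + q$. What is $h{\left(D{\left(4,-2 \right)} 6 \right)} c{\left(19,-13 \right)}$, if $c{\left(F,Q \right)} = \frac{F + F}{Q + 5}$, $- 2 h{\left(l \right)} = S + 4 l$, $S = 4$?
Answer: $\frac{19}{2} \approx 9.5$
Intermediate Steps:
$D{\left(O,q \right)} = O + 2 q$
$h{\left(l \right)} = -2 - 2 l$ ($h{\left(l \right)} = - \frac{4 + 4 l}{2} = -2 - 2 l$)
$c{\left(F,Q \right)} = \frac{2 F}{5 + Q}$
$h{\left(D{\left(4,-2 \right)} 6 \right)} c{\left(19,-13 \right)} = \left(-2 - 2 \left(4 + 2 \left(-2\right)\right) 6\right) 2 \cdot 19 \frac{1}{5 - 13} = \left(-2 - 2 \left(4 - 4\right) 6\right) 2 \cdot 19 \frac{1}{-8} = \left(-2 - 2 \cdot 0 \cdot 6\right) 2 \cdot 19 \left(- \frac{1}{8}\right) = \left(-2 - 0\right) \left(- \frac{19}{4}\right) = \left(-2 + 0\right) \left(- \frac{19}{4}\right) = \left(-2\right) \left(- \frac{19}{4}\right) = \frac{19}{2}$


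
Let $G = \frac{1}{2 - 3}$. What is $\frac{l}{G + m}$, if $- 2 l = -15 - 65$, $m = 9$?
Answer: $5$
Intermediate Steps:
$l = 40$ ($l = - \frac{-15 - 65}{2} = \left(- \frac{1}{2}\right) \left(-80\right) = 40$)
$G = -1$ ($G = \frac{1}{-1} = -1$)
$\frac{l}{G + m} = \frac{1}{-1 + 9} \cdot 40 = \frac{1}{8} \cdot 40 = 5$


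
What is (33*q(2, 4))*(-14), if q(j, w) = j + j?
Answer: -1848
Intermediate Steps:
q(j, w) = 2*j
(33*q(2, 4))*(-14) = (33*(2*2))*(-14) = (33*4)*(-14) = 132*(-14) = -1848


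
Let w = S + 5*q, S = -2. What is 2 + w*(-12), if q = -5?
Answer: 326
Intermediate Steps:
w = -27 (w = -2 + 5*(-5) = -2 - 25 = -27)
2 + w*(-12) = 2 - 27*(-12) = 2 + 324 = 326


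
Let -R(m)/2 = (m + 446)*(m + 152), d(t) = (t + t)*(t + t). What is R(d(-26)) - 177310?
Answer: -18170110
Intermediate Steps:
d(t) = 4*t**2 (d(t) = (2*t)*(2*t) = 4*t**2)
R(m) = -2*(152 + m)*(446 + m) (R(m) = -2*(m + 446)*(m + 152) = -2*(446 + m)*(152 + m) = -2*(152 + m)*(446 + m))
R(d(-26)) - 177310 = (-135584 - 4784*(-26)**2 - 2*(4*(-26)**2)**2) - 177310 = (-135584 - 4784*676 - 2*(4*676)**2) - 177310 = (-135584 - 1196*2704 - 2*2704**2) - 177310 = (-135584 - 3233984 - 2*7311616) - 177310 = (-135584 - 3233984 - 14623232) - 177310 = -17992800 - 177310 = -18170110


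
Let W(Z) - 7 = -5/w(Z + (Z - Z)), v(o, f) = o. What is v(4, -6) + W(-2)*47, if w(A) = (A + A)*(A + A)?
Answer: 5093/16 ≈ 318.31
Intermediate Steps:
w(A) = 4*A² (w(A) = (2*A)*(2*A) = 4*A²)
W(Z) = 7 - 5/(4*Z²) (W(Z) = 7 - 5*1/(4*(Z + (Z - Z))²) = 7 - 5*1/(4*(Z + 0)²) = 7 - 5*1/(4*Z²) = 7 - 5/(4*Z²))
v(4, -6) + W(-2)*47 = 4 + (7 - 5/4/(-2)²)*47 = 4 + (7 - 5/4*¼)*47 = 4 + (7 - 5/16)*47 = 4 + (107/16)*47 = 4 + 5029/16 = 5093/16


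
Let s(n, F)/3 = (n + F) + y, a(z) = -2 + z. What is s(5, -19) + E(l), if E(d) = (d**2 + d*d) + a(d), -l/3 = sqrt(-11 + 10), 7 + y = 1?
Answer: -80 - 3*I ≈ -80.0 - 3.0*I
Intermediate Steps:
y = -6 (y = -7 + 1 = -6)
s(n, F) = -18 + 3*F + 3*n (s(n, F) = 3*((n + F) - 6) = 3*((F + n) - 6) = 3*(-6 + F + n) = -18 + 3*F + 3*n)
l = -3*I (l = -3*sqrt(-11 + 10) = -3*I ≈ -3.0*I)
E(d) = -2 + d + 2*d**2 (E(d) = (d**2 + d*d) + (-2 + d) = (d**2 + d**2) + (-2 + d) = 2*d**2 + (-2 + d) = -2 + d + 2*d**2)
s(5, -19) + E(l) = (-18 + 3*(-19) + 3*5) + (-2 - 3*I + 2*(-3*I)**2) = (-18 - 57 + 15) + (-2 - 3*I + 2*(-9)) = -60 + (-2 - 3*I - 18) = -60 + (-20 - 3*I) = -80 - 3*I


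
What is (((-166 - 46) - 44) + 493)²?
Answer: 56169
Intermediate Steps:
(((-166 - 46) - 44) + 493)² = ((-212 - 44) + 493)² = (-256 + 493)² = 237² = 56169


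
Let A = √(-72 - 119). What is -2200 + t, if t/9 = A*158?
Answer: -2200 + 1422*I*√191 ≈ -2200.0 + 19652.0*I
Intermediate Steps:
A = I*√191 (A = √(-191) = I*√191 ≈ 13.82*I)
t = 1422*I*√191 (t = 9*((I*√191)*158) = 9*(158*I*√191) = 1422*I*√191 ≈ 19652.0*I)
-2200 + t = -2200 + 1422*I*√191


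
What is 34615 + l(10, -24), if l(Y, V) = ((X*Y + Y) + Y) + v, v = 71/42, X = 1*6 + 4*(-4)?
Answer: 1450541/42 ≈ 34537.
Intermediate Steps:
X = -10 (X = 6 - 16 = -10)
v = 71/42 (v = 71*(1/42) = 71/42 ≈ 1.6905)
l(Y, V) = 71/42 - 8*Y (l(Y, V) = ((-10*Y + Y) + Y) + 71/42 = (-9*Y + Y) + 71/42 = -8*Y + 71/42 = 71/42 - 8*Y)
34615 + l(10, -24) = 34615 + (71/42 - 8*10) = 34615 + (71/42 - 80) = 34615 - 3289/42 = 1450541/42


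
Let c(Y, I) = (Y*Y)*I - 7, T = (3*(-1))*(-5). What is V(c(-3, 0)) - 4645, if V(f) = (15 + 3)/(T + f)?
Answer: -18571/4 ≈ -4642.8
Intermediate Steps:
T = 15 (T = -3*(-5) = 15)
c(Y, I) = -7 + I*Y² (c(Y, I) = Y²*I - 7 = I*Y² - 7 = -7 + I*Y²)
V(f) = 18/(15 + f) (V(f) = (15 + 3)/(15 + f) = 18/(15 + f))
V(c(-3, 0)) - 4645 = 18/(15 + (-7 + 0*(-3)²)) - 4645 = 18/(15 + (-7 + 0*9)) - 4645 = 18/(15 + (-7 + 0)) - 4645 = 18/(15 - 7) - 4645 = 18/8 - 4645 = 18*(⅛) - 4645 = 9/4 - 4645 = -18571/4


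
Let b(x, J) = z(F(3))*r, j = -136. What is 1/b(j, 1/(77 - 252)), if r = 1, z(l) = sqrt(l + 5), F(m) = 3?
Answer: sqrt(2)/4 ≈ 0.35355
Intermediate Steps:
z(l) = sqrt(5 + l)
b(x, J) = 2*sqrt(2) (b(x, J) = sqrt(5 + 3)*1 = sqrt(8)*1 = (2*sqrt(2))*1 = 2*sqrt(2))
1/b(j, 1/(77 - 252)) = 1/(2*sqrt(2)) = sqrt(2)/4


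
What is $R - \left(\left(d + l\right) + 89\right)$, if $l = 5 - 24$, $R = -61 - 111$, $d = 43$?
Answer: $-285$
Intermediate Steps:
$R = -172$ ($R = -61 - 111 = -172$)
$l = -19$
$R - \left(\left(d + l\right) + 89\right) = -172 - \left(\left(43 - 19\right) + 89\right) = -172 - \left(24 + 89\right) = -172 - 113 = -285$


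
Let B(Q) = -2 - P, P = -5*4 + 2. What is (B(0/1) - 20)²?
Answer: 16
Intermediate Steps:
P = -18 (P = -20 + 2 = -18)
B(Q) = 16 (B(Q) = -2 - 1*(-18) = -2 + 18 = 16)
(B(0/1) - 20)² = (16 - 20)² = (-4)² = 16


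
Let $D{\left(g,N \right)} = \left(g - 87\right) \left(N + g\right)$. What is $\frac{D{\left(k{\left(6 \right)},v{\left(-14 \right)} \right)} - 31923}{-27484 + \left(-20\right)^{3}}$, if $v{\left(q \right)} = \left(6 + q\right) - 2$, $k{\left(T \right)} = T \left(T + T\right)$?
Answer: $\frac{10951}{11828} \approx 0.92585$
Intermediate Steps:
$k{\left(T \right)} = 2 T^{2}$ ($k{\left(T \right)} = T 2 T = 2 T^{2}$)
$v{\left(q \right)} = 4 + q$
$D{\left(g,N \right)} = \left(-87 + g\right) \left(N + g\right)$
$\frac{D{\left(k{\left(6 \right)},v{\left(-14 \right)} \right)} - 31923}{-27484 + \left(-20\right)^{3}} = \frac{\left(\left(2 \cdot 6^{2}\right)^{2} - 87 \left(4 - 14\right) - 87 \cdot 2 \cdot 6^{2} + \left(4 - 14\right) 2 \cdot 6^{2}\right) - 31923}{-27484 + \left(-20\right)^{3}} = \frac{\left(\left(2 \cdot 36\right)^{2} - -870 - 87 \cdot 2 \cdot 36 - 10 \cdot 2 \cdot 36\right) - 31923}{-27484 - 8000} = \frac{\left(72^{2} + 870 - 6264 - 720\right) - 31923}{-35484} = \left(\left(5184 + 870 - 6264 - 720\right) - 31923\right) \left(- \frac{1}{35484}\right) = \left(-930 - 31923\right) \left(- \frac{1}{35484}\right) = \left(-32853\right) \left(- \frac{1}{35484}\right) = \frac{10951}{11828}$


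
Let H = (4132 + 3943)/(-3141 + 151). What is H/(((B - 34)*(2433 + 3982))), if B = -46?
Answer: 323/61378720 ≈ 5.2624e-6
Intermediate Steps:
H = -1615/598 (H = 8075/(-2990) = 8075*(-1/2990) = -1615/598 ≈ -2.7007)
H/(((B - 34)*(2433 + 3982))) = -1615*1/((-46 - 34)*(2433 + 3982))/598 = -1615/(598*((-80*6415))) = -1615/598/(-513200) = -1615/598*(-1/513200) = 323/61378720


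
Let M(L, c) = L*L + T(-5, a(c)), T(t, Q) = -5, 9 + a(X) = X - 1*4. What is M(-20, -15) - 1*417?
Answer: -22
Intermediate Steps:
a(X) = -13 + X (a(X) = -9 + (X - 1*4) = -9 + (X - 4) = -9 + (-4 + X) = -13 + X)
M(L, c) = -5 + L² (M(L, c) = L*L - 5 = L² - 5 = -5 + L²)
M(-20, -15) - 1*417 = (-5 + (-20)²) - 1*417 = (-5 + 400) - 417 = 395 - 417 = -22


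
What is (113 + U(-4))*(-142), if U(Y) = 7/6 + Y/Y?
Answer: -49061/3 ≈ -16354.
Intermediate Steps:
U(Y) = 13/6 (U(Y) = 7*(⅙) + 1 = 7/6 + 1 = 13/6)
(113 + U(-4))*(-142) = (113 + 13/6)*(-142) = (691/6)*(-142) = -49061/3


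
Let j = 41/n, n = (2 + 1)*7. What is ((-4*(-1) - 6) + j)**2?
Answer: 1/441 ≈ 0.0022676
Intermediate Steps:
n = 21 (n = 3*7 = 21)
j = 41/21 ≈ 1.9524
((-4*(-1) - 6) + j)**2 = ((-4*(-1) - 6) + 41/21)**2 = ((4 - 6) + 41/21)**2 = (-2 + 41/21)**2 = (-1/21)**2 = 1/441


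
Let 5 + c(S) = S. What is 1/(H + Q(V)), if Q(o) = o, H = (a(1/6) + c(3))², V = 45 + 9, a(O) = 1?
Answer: 1/55 ≈ 0.018182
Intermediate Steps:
V = 54
c(S) = -5 + S
H = 1 (H = (1 + (-5 + 3))² = (1 - 2)² = (-1)² = 1)
1/(H + Q(V)) = 1/(1 + 54) = 1/55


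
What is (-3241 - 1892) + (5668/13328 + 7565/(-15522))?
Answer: -132739199669/25859652 ≈ -5133.1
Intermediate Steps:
(-3241 - 1892) + (5668/13328 + 7565/(-15522)) = -5133 + (5668*(1/13328) + 7565*(-1/15522)) = -5133 + (1417/3332 - 7565/15522) = -5133 - 1605953/25859652 = -132739199669/25859652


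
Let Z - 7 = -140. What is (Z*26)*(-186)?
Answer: 643188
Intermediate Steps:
Z = -133 (Z = 7 - 140 = -133)
(Z*26)*(-186) = -133*26*(-186) = -3458*(-186) = 643188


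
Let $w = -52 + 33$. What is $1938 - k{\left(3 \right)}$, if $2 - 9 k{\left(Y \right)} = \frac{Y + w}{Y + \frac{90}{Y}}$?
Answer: $\frac{575504}{297} \approx 1937.7$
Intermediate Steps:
$w = -19$
$k{\left(Y \right)} = \frac{2}{9} - \frac{-19 + Y}{9 \left(Y + \frac{90}{Y}\right)}$ ($k{\left(Y \right)} = \frac{2}{9} - \frac{\left(Y - 19\right) \frac{1}{Y + \frac{90}{Y}}}{9} = \frac{2}{9} - \frac{\left(-19 + Y\right) \frac{1}{Y + \frac{90}{Y}}}{9} = \frac{2}{9} - \frac{\frac{1}{Y + \frac{90}{Y}} \left(-19 + Y\right)}{9} = \frac{2}{9} - \frac{-19 + Y}{9 \left(Y + \frac{90}{Y}\right)}$)
$1938 - k{\left(3 \right)} = 1938 - \frac{180 + 3^{2} + 19 \cdot 3}{9 \left(90 + 3^{2}\right)} = 1938 - \frac{180 + 9 + 57}{9 \left(90 + 9\right)} = 1938 - \frac{1}{9} \cdot \frac{1}{99} \cdot 246 = 1938 - \frac{82}{297} = \frac{575504}{297}$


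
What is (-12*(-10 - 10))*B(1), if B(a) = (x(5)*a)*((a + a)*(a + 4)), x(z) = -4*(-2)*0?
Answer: 0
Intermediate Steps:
x(z) = 0 (x(z) = 8*0 = 0)
B(a) = 0 (B(a) = (0*a)*((a + a)*(a + 4)) = 0*((2*a)*(4 + a)) = 0*(2*a*(4 + a)) = 0)
(-12*(-10 - 10))*B(1) = -12*(-10 - 10)*0 = -12*(-20)*0 = 240*0 = 0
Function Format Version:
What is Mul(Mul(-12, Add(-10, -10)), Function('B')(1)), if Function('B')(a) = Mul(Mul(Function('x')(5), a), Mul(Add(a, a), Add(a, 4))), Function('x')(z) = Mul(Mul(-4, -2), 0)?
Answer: 0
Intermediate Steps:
Function('x')(z) = 0 (Function('x')(z) = Mul(8, 0) = 0)
Function('B')(a) = 0 (Function('B')(a) = Mul(Mul(0, a), Mul(Add(a, a), Add(a, 4))) = Mul(0, Mul(Mul(2, a), Add(4, a))) = Mul(0, Mul(2, a, Add(4, a))) = 0)
Mul(Mul(-12, Add(-10, -10)), Function('B')(1)) = Mul(Mul(-12, Add(-10, -10)), 0) = Mul(Mul(-12, -20), 0) = Mul(240, 0) = 0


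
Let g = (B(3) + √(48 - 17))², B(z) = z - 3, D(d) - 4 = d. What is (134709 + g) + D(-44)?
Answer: 134700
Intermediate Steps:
D(d) = 4 + d
B(z) = -3 + z
g = 31 (g = ((-3 + 3) + √(48 - 17))² = (0 + √31)² = (√31)² = 31)
(134709 + g) + D(-44) = (134709 + 31) + (4 - 44) = 134740 - 40 = 134700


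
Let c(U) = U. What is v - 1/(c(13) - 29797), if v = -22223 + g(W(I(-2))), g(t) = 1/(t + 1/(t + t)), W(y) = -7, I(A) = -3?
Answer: -21842503415/982872 ≈ -22223.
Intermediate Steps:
g(t) = 1/(t + 1/(2*t))
v = -2200091/99 (v = -22223 + 2*(-7)/(1 + 2*(-7)**2) = -22223 + 2*(-7)/(1 + 2*49) = -22223 + 2*(-7)/(1 + 98) = -22223 + 2*(-7)/99 = -22223 + 2*(-7)*(1/99) = -22223 - 14/99 = -2200091/99 ≈ -22223.)
v - 1/(c(13) - 29797) = -2200091/99 - 1/(13 - 29797) = -2200091/99 - 1/(-29784) = -2200091/99 - 1*(-1/29784) = -2200091/99 + 1/29784 = -21842503415/982872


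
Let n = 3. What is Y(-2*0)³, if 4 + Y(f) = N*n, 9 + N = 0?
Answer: -29791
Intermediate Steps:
N = -9 (N = -9 + 0 = -9)
Y(f) = -31 (Y(f) = -4 - 9*3 = -4 - 27 = -31)
Y(-2*0)³ = (-31)³ = -29791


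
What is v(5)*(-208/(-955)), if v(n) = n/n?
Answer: 208/955 ≈ 0.21780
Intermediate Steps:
v(n) = 1
v(5)*(-208/(-955)) = 1*(-208/(-955)) = 1*(-208*(-1/955)) = 1*(208/955) = 208/955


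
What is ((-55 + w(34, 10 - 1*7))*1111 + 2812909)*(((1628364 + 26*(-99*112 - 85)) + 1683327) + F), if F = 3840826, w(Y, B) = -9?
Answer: 18814318004295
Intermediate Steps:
((-55 + w(34, 10 - 1*7))*1111 + 2812909)*(((1628364 + 26*(-99*112 - 85)) + 1683327) + F) = ((-55 - 9)*1111 + 2812909)*(((1628364 + 26*(-99*112 - 85)) + 1683327) + 3840826) = (-64*1111 + 2812909)*(((1628364 + 26*(-11088 - 85)) + 1683327) + 3840826) = (-71104 + 2812909)*(((1628364 + 26*(-11173)) + 1683327) + 3840826) = 2741805*(((1628364 - 290498) + 1683327) + 3840826) = 2741805*((1337866 + 1683327) + 3840826) = 2741805*(3021193 + 3840826) = 2741805*6862019 = 18814318004295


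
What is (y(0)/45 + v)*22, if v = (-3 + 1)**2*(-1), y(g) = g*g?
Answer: -88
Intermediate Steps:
y(g) = g**2
v = -4 (v = (-2)**2*(-1) = 4*(-1) = -4)
(y(0)/45 + v)*22 = (0**2/45 - 4)*22 = (0*(1/45) - 4)*22 = (0 - 4)*22 = -4*22 = -88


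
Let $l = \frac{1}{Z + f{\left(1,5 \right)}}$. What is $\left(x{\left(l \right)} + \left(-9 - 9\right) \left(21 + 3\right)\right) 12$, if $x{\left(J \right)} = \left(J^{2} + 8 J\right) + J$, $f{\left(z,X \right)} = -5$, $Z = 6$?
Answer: $-5064$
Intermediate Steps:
$l = 1$ ($l = \frac{1}{6 - 5} = 1^{-1} = 1$)
$x{\left(J \right)} = J^{2} + 9 J$
$\left(x{\left(l \right)} + \left(-9 - 9\right) \left(21 + 3\right)\right) 12 = \left(1 \left(9 + 1\right) + \left(-9 - 9\right) \left(21 + 3\right)\right) 12 = \left(1 \cdot 10 - 432\right) 12 = \left(10 - 432\right) 12 = \left(-422\right) 12 = -5064$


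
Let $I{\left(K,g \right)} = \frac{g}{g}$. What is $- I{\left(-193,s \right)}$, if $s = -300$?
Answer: $-1$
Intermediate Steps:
$I{\left(K,g \right)} = 1$
$- I{\left(-193,s \right)} = \left(-1\right) 1 = -1$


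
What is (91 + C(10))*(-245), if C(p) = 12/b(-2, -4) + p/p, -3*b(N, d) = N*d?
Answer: -42875/2 ≈ -21438.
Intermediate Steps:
b(N, d) = -N*d/3
C(p) = -7/2 (C(p) = 12/((-⅓*(-2)*(-4))) + p/p = 12/(-8/3) + 1 = 12*(-3/8) + 1 = -9/2 + 1 = -7/2)
(91 + C(10))*(-245) = (91 - 7/2)*(-245) = (175/2)*(-245) = -42875/2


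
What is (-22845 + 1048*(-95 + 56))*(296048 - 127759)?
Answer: -10722870213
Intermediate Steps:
(-22845 + 1048*(-95 + 56))*(296048 - 127759) = (-22845 + 1048*(-39))*168289 = (-22845 - 40872)*168289 = -63717*168289 = -10722870213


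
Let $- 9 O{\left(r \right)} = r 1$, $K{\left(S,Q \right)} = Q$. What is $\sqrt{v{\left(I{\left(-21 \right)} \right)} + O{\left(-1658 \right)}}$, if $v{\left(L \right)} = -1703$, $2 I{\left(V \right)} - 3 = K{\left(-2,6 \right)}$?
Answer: $\frac{i \sqrt{13669}}{3} \approx 38.971 i$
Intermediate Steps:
$I{\left(V \right)} = \frac{9}{2}$ ($I{\left(V \right)} = \frac{3}{2} + \frac{1}{2} \cdot 6 = \frac{3}{2} + 3 = \frac{9}{2}$)
$O{\left(r \right)} = - \frac{r}{9}$ ($O{\left(r \right)} = - \frac{r 1}{9} = - \frac{r}{9}$)
$\sqrt{v{\left(I{\left(-21 \right)} \right)} + O{\left(-1658 \right)}} = \sqrt{-1703 - - \frac{1658}{9}} = \sqrt{-1703 + \frac{1658}{9}} = \sqrt{- \frac{13669}{9}} = \frac{i \sqrt{13669}}{3}$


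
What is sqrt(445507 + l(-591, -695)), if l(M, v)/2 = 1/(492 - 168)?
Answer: sqrt(144344270)/18 ≈ 667.46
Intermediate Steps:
l(M, v) = 1/162 (l(M, v) = 2/(492 - 168) = 2/324 = 2*(1/324) = 1/162)
sqrt(445507 + l(-591, -695)) = sqrt(445507 + 1/162) = sqrt(72172135/162) = sqrt(144344270)/18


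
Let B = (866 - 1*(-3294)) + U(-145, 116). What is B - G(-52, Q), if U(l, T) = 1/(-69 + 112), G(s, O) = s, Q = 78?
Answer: 181117/43 ≈ 4212.0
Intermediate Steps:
U(l, T) = 1/43
B = 178881/43 (B = (866 - 1*(-3294)) + 1/43 = (866 + 3294) + 1/43 = 4160 + 1/43 = 178881/43 ≈ 4160.0)
B - G(-52, Q) = 178881/43 - 1*(-52) = 178881/43 + 52 = 181117/43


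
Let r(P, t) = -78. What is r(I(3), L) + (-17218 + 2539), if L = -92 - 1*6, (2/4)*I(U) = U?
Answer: -14757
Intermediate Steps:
I(U) = 2*U
L = -98 (L = -92 - 6 = -98)
r(I(3), L) + (-17218 + 2539) = -78 + (-17218 + 2539) = -78 - 14679 = -14757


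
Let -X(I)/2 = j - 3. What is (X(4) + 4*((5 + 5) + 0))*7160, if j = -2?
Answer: 358000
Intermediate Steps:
X(I) = 10 (X(I) = -2*(-2 - 3) = -2*(-5) = 10)
(X(4) + 4*((5 + 5) + 0))*7160 = (10 + 4*((5 + 5) + 0))*7160 = (10 + 4*(10 + 0))*7160 = (10 + 4*10)*7160 = (10 + 40)*7160 = 50*7160 = 358000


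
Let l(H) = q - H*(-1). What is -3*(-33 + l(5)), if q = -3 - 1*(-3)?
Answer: 84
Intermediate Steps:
q = 0 (q = -3 + 3 = 0)
l(H) = H (l(H) = 0 - H*(-1) = 0 - (-1)*H = 0 + H = H)
-3*(-33 + l(5)) = -3*(-33 + 5) = -3*(-28) = 84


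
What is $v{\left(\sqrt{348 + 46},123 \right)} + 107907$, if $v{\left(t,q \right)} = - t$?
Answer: $107907 - \sqrt{394} \approx 1.0789 \cdot 10^{5}$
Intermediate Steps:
$v{\left(\sqrt{348 + 46},123 \right)} + 107907 = - \sqrt{348 + 46} + 107907 = - \sqrt{394} + 107907 = 107907 - \sqrt{394}$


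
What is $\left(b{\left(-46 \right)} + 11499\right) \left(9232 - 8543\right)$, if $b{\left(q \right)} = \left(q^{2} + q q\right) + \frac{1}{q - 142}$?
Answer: $\frac{2037667203}{188} \approx 1.0839 \cdot 10^{7}$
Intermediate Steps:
$b{\left(q \right)} = \frac{1}{-142 + q} + 2 q^{2}$ ($b{\left(q \right)} = \left(q^{2} + q^{2}\right) + \frac{1}{-142 + q} = 2 q^{2} + \frac{1}{-142 + q} = \frac{1}{-142 + q} + 2 q^{2}$)
$\left(b{\left(-46 \right)} + 11499\right) \left(9232 - 8543\right) = \left(\frac{1 - 284 \left(-46\right)^{2} + 2 \left(-46\right)^{3}}{-142 - 46} + 11499\right) \left(9232 - 8543\right) = \left(\frac{1 - 600944 + 2 \left(-97336\right)}{-188} + 11499\right) 689 = \left(- \frac{1 - 600944 - 194672}{188} + 11499\right) 689 = \left(\left(- \frac{1}{188}\right) \left(-795615\right) + 11499\right) 689 = \left(\frac{795615}{188} + 11499\right) 689 = \frac{2957427}{188} \cdot 689 = \frac{2037667203}{188}$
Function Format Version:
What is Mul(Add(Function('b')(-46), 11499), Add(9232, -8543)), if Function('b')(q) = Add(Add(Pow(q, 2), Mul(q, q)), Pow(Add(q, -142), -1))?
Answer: Rational(2037667203, 188) ≈ 1.0839e+7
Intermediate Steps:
Function('b')(q) = Add(Pow(Add(-142, q), -1), Mul(2, Pow(q, 2))) (Function('b')(q) = Add(Add(Pow(q, 2), Pow(q, 2)), Pow(Add(-142, q), -1)) = Add(Mul(2, Pow(q, 2)), Pow(Add(-142, q), -1)) = Add(Pow(Add(-142, q), -1), Mul(2, Pow(q, 2))))
Mul(Add(Function('b')(-46), 11499), Add(9232, -8543)) = Mul(Add(Mul(Pow(Add(-142, -46), -1), Add(1, Mul(-284, Pow(-46, 2)), Mul(2, Pow(-46, 3)))), 11499), Add(9232, -8543)) = Mul(Add(Mul(Pow(-188, -1), Add(1, Mul(-284, 2116), Mul(2, -97336))), 11499), 689) = Mul(Add(Mul(Rational(-1, 188), Add(1, -600944, -194672)), 11499), 689) = Mul(Add(Mul(Rational(-1, 188), -795615), 11499), 689) = Mul(Add(Rational(795615, 188), 11499), 689) = Mul(Rational(2957427, 188), 689) = Rational(2037667203, 188)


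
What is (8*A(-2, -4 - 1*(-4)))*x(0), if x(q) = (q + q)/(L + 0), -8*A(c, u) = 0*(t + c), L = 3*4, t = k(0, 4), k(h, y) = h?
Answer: 0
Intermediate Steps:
t = 0
L = 12
A(c, u) = 0 (A(c, u) = -0*(0 + c) = -0*c = -⅛*0 = 0)
x(q) = q/6 (x(q) = (q + q)/(12 + 0) = (2*q)/12 = (2*q)*(1/12) = q/6)
(8*A(-2, -4 - 1*(-4)))*x(0) = (8*0)*((⅙)*0) = 0*0 = 0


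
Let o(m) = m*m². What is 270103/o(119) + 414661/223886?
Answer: 58403230489/29021808298 ≈ 2.0124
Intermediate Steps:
o(m) = m³
270103/o(119) + 414661/223886 = 270103/(119³) + 414661/223886 = 270103/1685159 + 414661*(1/223886) = 270103*(1/1685159) + 31897/17222 = 270103/1685159 + 31897/17222 = 58403230489/29021808298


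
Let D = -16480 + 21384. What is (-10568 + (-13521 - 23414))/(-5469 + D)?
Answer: 47503/565 ≈ 84.076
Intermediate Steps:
D = 4904
(-10568 + (-13521 - 23414))/(-5469 + D) = (-10568 + (-13521 - 23414))/(-5469 + 4904) = (-10568 - 36935)/(-565) = -47503*(-1/565) = 47503/565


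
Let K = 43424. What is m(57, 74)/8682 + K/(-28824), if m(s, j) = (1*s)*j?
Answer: -5321407/5213541 ≈ -1.0207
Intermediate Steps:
m(s, j) = j*s (m(s, j) = s*j = j*s)
m(57, 74)/8682 + K/(-28824) = (74*57)/8682 + 43424/(-28824) = 4218*(1/8682) + 43424*(-1/28824) = 703/1447 - 5428/3603 = -5321407/5213541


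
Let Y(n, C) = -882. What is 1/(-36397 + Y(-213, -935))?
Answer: -1/37279 ≈ -2.6825e-5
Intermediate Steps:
1/(-36397 + Y(-213, -935)) = 1/(-36397 - 882) = 1/(-37279) = -1/37279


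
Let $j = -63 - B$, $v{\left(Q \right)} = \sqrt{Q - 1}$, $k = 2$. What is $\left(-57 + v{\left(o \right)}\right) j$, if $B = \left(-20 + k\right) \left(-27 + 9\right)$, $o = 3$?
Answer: $22059 - 387 \sqrt{2} \approx 21512.0$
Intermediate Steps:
$B = 324$ ($B = \left(-20 + 2\right) \left(-27 + 9\right) = \left(-18\right) \left(-18\right) = 324$)
$v{\left(Q \right)} = \sqrt{-1 + Q}$
$j = -387$ ($j = -63 - 324 = -387$)
$\left(-57 + v{\left(o \right)}\right) j = \left(-57 + \sqrt{-1 + 3}\right) \left(-387\right) = \left(-57 + \sqrt{2}\right) \left(-387\right) = 22059 - 387 \sqrt{2}$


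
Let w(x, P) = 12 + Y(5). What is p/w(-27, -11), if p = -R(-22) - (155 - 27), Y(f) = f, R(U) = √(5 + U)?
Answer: -128/17 - I*√17/17 ≈ -7.5294 - 0.24254*I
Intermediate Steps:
w(x, P) = 17 (w(x, P) = 12 + 5 = 17)
p = -128 - I*√17 (p = -√(5 - 22) - (155 - 27) = -√(-17) - 1*128 = -I*√17 - 128 = -128 - I*√17 ≈ -128.0 - 4.1231*I)
p/w(-27, -11) = (-128 - I*√17)/17 = (-128 - I*√17)*(1/17) = -128/17 - I*√17/17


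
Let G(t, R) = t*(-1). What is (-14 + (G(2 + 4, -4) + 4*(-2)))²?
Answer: 784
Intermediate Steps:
G(t, R) = -t
(-14 + (G(2 + 4, -4) + 4*(-2)))² = (-14 + (-(2 + 4) + 4*(-2)))² = (-14 + (-1*6 - 8))² = (-14 + (-6 - 8))² = (-14 - 14)² = (-28)² = 784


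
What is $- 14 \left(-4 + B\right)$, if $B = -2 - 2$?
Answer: $112$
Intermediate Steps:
$B = -4$ ($B = -2 - 2 = -4$)
$- 14 \left(-4 + B\right) = - 14 \left(-4 - 4\right) = \left(-14\right) \left(-8\right) = 112$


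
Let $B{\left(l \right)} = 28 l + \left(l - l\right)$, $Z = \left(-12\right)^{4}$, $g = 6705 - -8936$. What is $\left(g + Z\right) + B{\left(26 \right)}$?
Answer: $37105$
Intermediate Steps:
$g = 15641$ ($g = 6705 + 8936 = 15641$)
$Z = 20736$
$B{\left(l \right)} = 28 l$ ($B{\left(l \right)} = 28 l + 0 = 28 l$)
$\left(g + Z\right) + B{\left(26 \right)} = \left(15641 + 20736\right) + 28 \cdot 26 = 36377 + 728 = 37105$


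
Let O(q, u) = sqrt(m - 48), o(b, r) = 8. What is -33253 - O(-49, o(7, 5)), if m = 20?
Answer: -33253 - 2*I*sqrt(7) ≈ -33253.0 - 5.2915*I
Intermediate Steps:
O(q, u) = 2*I*sqrt(7) (O(q, u) = sqrt(20 - 48) = sqrt(-28) = 2*I*sqrt(7))
-33253 - O(-49, o(7, 5)) = -33253 - 2*I*sqrt(7)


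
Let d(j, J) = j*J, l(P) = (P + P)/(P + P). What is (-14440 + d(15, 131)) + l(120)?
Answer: -12474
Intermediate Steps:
l(P) = 1 (l(P) = (2*P)/((2*P)) = (2*P)*(1/(2*P)) = 1)
d(j, J) = J*j
(-14440 + d(15, 131)) + l(120) = (-14440 + 131*15) + 1 = (-14440 + 1965) + 1 = -12475 + 1 = -12474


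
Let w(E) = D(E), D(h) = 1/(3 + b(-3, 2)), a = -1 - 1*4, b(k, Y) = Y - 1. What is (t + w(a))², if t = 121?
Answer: 235225/16 ≈ 14702.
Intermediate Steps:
b(k, Y) = -1 + Y
a = -5 (a = -1 - 4 = -5)
D(h) = ¼ (D(h) = 1/(3 + (-1 + 2)) = 1/(3 + 1) = 1/4 = ¼)
w(E) = ¼
(t + w(a))² = (121 + ¼)² = (485/4)² = 235225/16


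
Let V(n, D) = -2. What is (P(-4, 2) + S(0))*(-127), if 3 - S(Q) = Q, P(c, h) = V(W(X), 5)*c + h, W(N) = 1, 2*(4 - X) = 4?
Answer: -1651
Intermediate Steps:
X = 2 (X = 4 - ½*4 = 4 - 2 = 2)
P(c, h) = h - 2*c (P(c, h) = -2*c + h = h - 2*c)
S(Q) = 3 - Q
(P(-4, 2) + S(0))*(-127) = ((2 - 2*(-4)) + (3 - 1*0))*(-127) = ((2 + 8) + (3 + 0))*(-127) = (10 + 3)*(-127) = 13*(-127) = -1651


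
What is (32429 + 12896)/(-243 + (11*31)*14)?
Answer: 45325/4531 ≈ 10.003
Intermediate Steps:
(32429 + 12896)/(-243 + (11*31)*14) = 45325/(-243 + 341*14) = 45325/(-243 + 4774) = 45325/4531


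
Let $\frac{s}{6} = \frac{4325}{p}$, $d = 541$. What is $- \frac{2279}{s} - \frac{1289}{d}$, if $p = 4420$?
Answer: $- \frac{548303993}{1403895} \approx -390.56$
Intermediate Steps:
$s = \frac{2595}{442}$ ($s = 6 \cdot \frac{4325}{4420} = 6 \cdot 4325 \cdot \frac{1}{4420} = 6 \cdot \frac{865}{884} = \frac{2595}{442} \approx 5.871$)
$- \frac{2279}{s} - \frac{1289}{d} = - \frac{2279}{\frac{2595}{442}} - \frac{1289}{541} = \left(-2279\right) \frac{442}{2595} - \frac{1289}{541} = - \frac{1007318}{2595} - \frac{1289}{541} = - \frac{548303993}{1403895}$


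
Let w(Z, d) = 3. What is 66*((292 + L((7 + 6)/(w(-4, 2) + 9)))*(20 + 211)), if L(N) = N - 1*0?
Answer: 8936697/2 ≈ 4.4684e+6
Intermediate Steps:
L(N) = N (L(N) = N + 0 = N)
66*((292 + L((7 + 6)/(w(-4, 2) + 9)))*(20 + 211)) = 66*((292 + (7 + 6)/(3 + 9))*(20 + 211)) = 66*((292 + 13/12)*231) = 66*((3517/12)*231) = 66*(270809/4) = 8936697/2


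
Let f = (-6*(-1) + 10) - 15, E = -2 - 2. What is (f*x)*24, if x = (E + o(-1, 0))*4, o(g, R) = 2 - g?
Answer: -96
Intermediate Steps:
E = -4
x = -4 (x = (-4 + (2 - 1*(-1)))*4 = (-4 + (2 + 1))*4 = (-4 + 3)*4 = -1*4 = -4)
f = 1 (f = (6 + 10) - 15 = 16 - 15 = 1)
(f*x)*24 = (1*(-4))*24 = -4*24 = -96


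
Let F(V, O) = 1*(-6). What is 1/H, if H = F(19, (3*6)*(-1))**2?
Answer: 1/36 ≈ 0.027778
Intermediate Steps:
F(V, O) = -6
H = 36 (H = (-6)**2 = 36)
1/H = 1/36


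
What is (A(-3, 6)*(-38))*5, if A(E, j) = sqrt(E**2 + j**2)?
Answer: -570*sqrt(5) ≈ -1274.6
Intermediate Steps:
(A(-3, 6)*(-38))*5 = (sqrt((-3)**2 + 6**2)*(-38))*5 = (sqrt(9 + 36)*(-38))*5 = (sqrt(45)*(-38))*5 = ((3*sqrt(5))*(-38))*5 = -114*sqrt(5)*5 = -570*sqrt(5)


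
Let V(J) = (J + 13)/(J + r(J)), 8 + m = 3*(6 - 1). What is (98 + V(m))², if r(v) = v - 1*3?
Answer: 1205604/121 ≈ 9963.7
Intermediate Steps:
r(v) = -3 + v (r(v) = v - 3 = -3 + v)
m = 7 (m = -8 + 3*(6 - 1) = -8 + 3*5 = -8 + 15 = 7)
V(J) = (13 + J)/(-3 + 2*J) (V(J) = (J + 13)/(J + (-3 + J)) = (13 + J)/(-3 + 2*J))
(98 + V(m))² = (98 + (13 + 7)/(-3 + 2*7))² = (98 + 20/(-3 + 14))² = (98 + 20/11)² = (1098/11)² = 1205604/121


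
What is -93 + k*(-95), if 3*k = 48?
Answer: -1613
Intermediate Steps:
k = 16 (k = (1/3)*48 = 16)
-93 + k*(-95) = -93 + 16*(-95) = -93 - 1520 = -1613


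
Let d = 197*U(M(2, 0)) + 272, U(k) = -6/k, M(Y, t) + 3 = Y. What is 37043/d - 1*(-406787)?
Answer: 591505341/1454 ≈ 4.0681e+5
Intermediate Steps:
M(Y, t) = -3 + Y
d = 1454 (d = 197*(-6/(-3 + 2)) + 272 = 197*(-6/(-1)) + 272 = 197*(-6*(-1)) + 272 = 197*6 + 272 = 1182 + 272 = 1454)
37043/d - 1*(-406787) = 37043/1454 - 1*(-406787) = 37043*(1/1454) + 406787 = 37043/1454 + 406787 = 591505341/1454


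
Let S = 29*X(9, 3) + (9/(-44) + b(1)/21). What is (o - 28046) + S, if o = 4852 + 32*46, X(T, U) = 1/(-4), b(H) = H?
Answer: -5019493/231 ≈ -21729.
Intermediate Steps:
X(T, U) = -¼ (X(T, U) = 1*(-¼) = -¼)
o = 6324 (o = 4852 + 1472 = 6324)
S = -1711/231 (S = 29*(-¼) + (9/(-44) + 1/21) = -29/4 + (9*(-1/44) + 1*(1/21)) = -29/4 + (-9/44 + 1/21) = -29/4 - 145/924 = -1711/231 ≈ -7.4069)
(o - 28046) + S = (6324 - 28046) - 1711/231 = -21722 - 1711/231 = -5019493/231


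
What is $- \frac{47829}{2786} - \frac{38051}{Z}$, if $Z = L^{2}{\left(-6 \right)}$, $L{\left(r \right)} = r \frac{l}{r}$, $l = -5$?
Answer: $- \frac{107205811}{69650} \approx -1539.2$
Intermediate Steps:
$L{\left(r \right)} = -5$ ($L{\left(r \right)} = r \left(- \frac{5}{r}\right) = -5$)
$Z = 25$ ($Z = \left(-5\right)^{2} = 25$)
$- \frac{47829}{2786} - \frac{38051}{Z} = - \frac{47829}{2786} - \frac{38051}{25} = - \frac{107205811}{69650}$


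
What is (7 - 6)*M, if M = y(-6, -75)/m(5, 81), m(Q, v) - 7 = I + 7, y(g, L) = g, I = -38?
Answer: ¼ ≈ 0.25000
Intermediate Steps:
m(Q, v) = -24 (m(Q, v) = 7 + (-38 + 7) = 7 - 31 = -24)
M = ¼ (M = -6/(-24) = -6*(-1/24) = ¼ ≈ 0.25000)
(7 - 6)*M = (7 - 6)*(¼) = 1*(¼) = ¼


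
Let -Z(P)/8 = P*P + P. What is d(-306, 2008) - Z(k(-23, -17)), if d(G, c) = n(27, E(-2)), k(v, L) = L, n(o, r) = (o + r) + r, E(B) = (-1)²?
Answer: 2205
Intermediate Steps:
E(B) = 1
n(o, r) = o + 2*r
Z(P) = -8*P - 8*P² (Z(P) = -8*(P*P + P) = -8*(P² + P) = -8*(P + P²) = -8*P - 8*P²)
d(G, c) = 29 (d(G, c) = 27 + 2*1 = 27 + 2 = 29)
d(-306, 2008) - Z(k(-23, -17)) = 29 - (-8)*(-17)*(1 - 17) = 29 - (-8)*(-17)*(-16) = 29 - 1*(-2176) = 29 + 2176 = 2205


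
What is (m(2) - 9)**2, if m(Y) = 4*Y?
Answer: 1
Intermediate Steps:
(m(2) - 9)**2 = (4*2 - 9)**2 = (8 - 9)**2 = (-1)**2 = 1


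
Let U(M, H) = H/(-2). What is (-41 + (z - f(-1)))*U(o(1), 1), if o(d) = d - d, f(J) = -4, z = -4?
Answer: 41/2 ≈ 20.500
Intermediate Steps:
o(d) = 0
U(M, H) = -H/2 (U(M, H) = H*(-1/2) = -H/2)
(-41 + (z - f(-1)))*U(o(1), 1) = (-41 + (-4 - 1*(-4)))*(-1/2*1) = (-41 + (-4 + 4))*(-1/2) = (-41 + 0)*(-1/2) = -41*(-1/2) = 41/2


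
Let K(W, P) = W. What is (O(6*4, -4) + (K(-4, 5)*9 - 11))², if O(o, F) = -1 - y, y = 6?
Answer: 2916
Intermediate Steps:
O(o, F) = -7 (O(o, F) = -1 - 1*6 = -1 - 6 = -7)
(O(6*4, -4) + (K(-4, 5)*9 - 11))² = (-7 + (-4*9 - 11))² = (-7 + (-36 - 11))² = (-7 - 47)² = (-54)² = 2916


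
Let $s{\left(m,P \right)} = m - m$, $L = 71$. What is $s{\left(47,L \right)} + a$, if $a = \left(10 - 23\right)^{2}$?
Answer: $169$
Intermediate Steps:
$a = 169$ ($a = \left(-13\right)^{2} = 169$)
$s{\left(m,P \right)} = 0$
$s{\left(47,L \right)} + a = 0 + 169 = 169$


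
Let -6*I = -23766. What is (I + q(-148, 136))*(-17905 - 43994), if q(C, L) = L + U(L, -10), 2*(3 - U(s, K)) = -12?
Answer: -254157294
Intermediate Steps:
I = 3961 (I = -1/6*(-23766) = 3961)
U(s, K) = 9 (U(s, K) = 3 - 1/2*(-12) = 3 + 6 = 9)
q(C, L) = 9 + L (q(C, L) = L + 9 = 9 + L)
(I + q(-148, 136))*(-17905 - 43994) = (3961 + (9 + 136))*(-17905 - 43994) = (3961 + 145)*(-61899) = 4106*(-61899) = -254157294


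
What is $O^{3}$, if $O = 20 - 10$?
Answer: $1000$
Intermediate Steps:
$O = 10$ ($O = 20 - 10 = 10$)
$O^{3} = 10^{3} = 1000$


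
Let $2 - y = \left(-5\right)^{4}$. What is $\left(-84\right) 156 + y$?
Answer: $-13727$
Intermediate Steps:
$y = -623$ ($y = 2 - \left(-5\right)^{4} = 2 - 625 = -623$)
$\left(-84\right) 156 + y = \left(-84\right) 156 - 623 = -13104 - 623 = -13727$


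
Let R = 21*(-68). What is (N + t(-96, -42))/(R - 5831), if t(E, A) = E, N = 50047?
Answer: -49951/7259 ≈ -6.8812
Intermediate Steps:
R = -1428
(N + t(-96, -42))/(R - 5831) = (50047 - 96)/(-1428 - 5831) = 49951/(-7259) = 49951*(-1/7259) = -49951/7259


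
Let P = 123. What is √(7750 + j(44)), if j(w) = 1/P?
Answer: √117249873/123 ≈ 88.034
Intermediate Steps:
j(w) = 1/123
√(7750 + j(44)) = √(7750 + 1/123) = √(953251/123) = √117249873/123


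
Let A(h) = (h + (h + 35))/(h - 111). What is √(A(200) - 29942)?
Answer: I*√237131867/89 ≈ 173.02*I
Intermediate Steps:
A(h) = (35 + 2*h)/(-111 + h) (A(h) = (h + (35 + h))/(-111 + h) = (35 + 2*h)/(-111 + h))
√(A(200) - 29942) = √((35 + 2*200)/(-111 + 200) - 29942) = √((35 + 400)/89 - 29942) = √((1/89)*435 - 29942) = √(435/89 - 29942) = √(-2664403/89) = I*√237131867/89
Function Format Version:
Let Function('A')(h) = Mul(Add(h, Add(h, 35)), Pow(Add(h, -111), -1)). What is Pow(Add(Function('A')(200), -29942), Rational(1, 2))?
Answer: Mul(Rational(1, 89), I, Pow(237131867, Rational(1, 2))) ≈ Mul(173.02, I)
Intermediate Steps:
Function('A')(h) = Mul(Pow(Add(-111, h), -1), Add(35, Mul(2, h))) (Function('A')(h) = Mul(Add(h, Add(35, h)), Pow(Add(-111, h), -1)) = Mul(Add(35, Mul(2, h)), Pow(Add(-111, h), -1)) = Mul(Pow(Add(-111, h), -1), Add(35, Mul(2, h))))
Pow(Add(Function('A')(200), -29942), Rational(1, 2)) = Pow(Add(Mul(Pow(Add(-111, 200), -1), Add(35, Mul(2, 200))), -29942), Rational(1, 2)) = Pow(Add(Mul(Pow(89, -1), Add(35, 400)), -29942), Rational(1, 2)) = Pow(Add(Mul(Rational(1, 89), 435), -29942), Rational(1, 2)) = Pow(Add(Rational(435, 89), -29942), Rational(1, 2)) = Pow(Rational(-2664403, 89), Rational(1, 2)) = Mul(Rational(1, 89), I, Pow(237131867, Rational(1, 2)))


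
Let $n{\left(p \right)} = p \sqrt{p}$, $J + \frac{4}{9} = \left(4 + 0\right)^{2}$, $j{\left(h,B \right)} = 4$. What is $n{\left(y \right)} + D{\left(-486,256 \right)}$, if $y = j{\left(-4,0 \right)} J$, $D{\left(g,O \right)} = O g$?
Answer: $-124416 + \frac{2240 \sqrt{35}}{27} \approx -1.2393 \cdot 10^{5}$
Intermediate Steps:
$J = \frac{140}{9}$ ($J = - \frac{4}{9} + \left(4 + 0\right)^{2} = - \frac{4}{9} + 4^{2} = - \frac{4}{9} + 16 = \frac{140}{9} \approx 15.556$)
$y = \frac{560}{9}$ ($y = 4 \cdot \frac{140}{9} = \frac{560}{9} \approx 62.222$)
$n{\left(p \right)} = p^{\frac{3}{2}}$
$n{\left(y \right)} + D{\left(-486,256 \right)} = \left(\frac{560}{9}\right)^{\frac{3}{2}} + 256 \left(-486\right) = \frac{2240 \sqrt{35}}{27} - 124416 = -124416 + \frac{2240 \sqrt{35}}{27}$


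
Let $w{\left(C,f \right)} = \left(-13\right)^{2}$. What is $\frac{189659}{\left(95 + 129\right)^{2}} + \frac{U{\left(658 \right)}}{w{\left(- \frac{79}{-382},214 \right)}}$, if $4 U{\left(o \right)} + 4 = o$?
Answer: $\frac{40256147}{8479744} \approx 4.7473$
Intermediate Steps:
$U{\left(o \right)} = -1 + \frac{o}{4}$
$w{\left(C,f \right)} = 169$
$\frac{189659}{\left(95 + 129\right)^{2}} + \frac{U{\left(658 \right)}}{w{\left(- \frac{79}{-382},214 \right)}} = \frac{189659}{\left(95 + 129\right)^{2}} + \frac{-1 + \frac{1}{4} \cdot 658}{169} = \frac{189659}{224^{2}} + \left(-1 + \frac{329}{2}\right) \frac{1}{169} = \frac{189659}{50176} + \frac{327}{2} \cdot \frac{1}{169} = 189659 \cdot \frac{1}{50176} + \frac{327}{338} = \frac{189659}{50176} + \frac{327}{338} = \frac{40256147}{8479744}$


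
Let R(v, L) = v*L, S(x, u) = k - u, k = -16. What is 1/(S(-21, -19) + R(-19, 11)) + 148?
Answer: 30487/206 ≈ 148.00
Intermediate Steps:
S(x, u) = -16 - u
R(v, L) = L*v
1/(S(-21, -19) + R(-19, 11)) + 148 = 1/((-16 - 1*(-19)) + 11*(-19)) + 148 = 1/((-16 + 19) - 209) + 148 = 1/(3 - 209) + 148 = 1/(-206) + 148 = -1/206 + 148 = 30487/206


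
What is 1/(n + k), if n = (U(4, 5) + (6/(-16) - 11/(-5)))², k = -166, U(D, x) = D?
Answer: -1600/211311 ≈ -0.0075718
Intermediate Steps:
n = 54289/1600 (n = (4 + (6/(-16) - 11/(-5)))² = (4 + (6*(-1/16) - 11*(-⅕)))² = (4 + (-3/8 + 11/5))² = (4 + 73/40)² = (233/40)² = 54289/1600 ≈ 33.931)
1/(n + k) = 1/(54289/1600 - 166) = 1/(-211311/1600) = -1600/211311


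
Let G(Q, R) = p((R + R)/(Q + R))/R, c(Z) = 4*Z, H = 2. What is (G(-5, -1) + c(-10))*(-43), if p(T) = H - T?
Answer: 5375/3 ≈ 1791.7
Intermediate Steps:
p(T) = 2 - T
G(Q, R) = (2 - 2*R/(Q + R))/R (G(Q, R) = (2 - (R + R)/(Q + R))/R = (2 - 2*R/(Q + R))/R)
(G(-5, -1) + c(-10))*(-43) = (2*(-5)/(-1*(-5 - 1)) + 4*(-10))*(-43) = (2*(-5)*(-1)/(-6) - 40)*(-43) = (2*(-5)*(-1)*(-⅙) - 40)*(-43) = (-5/3 - 40)*(-43) = -125/3*(-43) = 5375/3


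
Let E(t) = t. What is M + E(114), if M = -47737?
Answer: -47623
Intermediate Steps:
M + E(114) = -47737 + 114 = -47623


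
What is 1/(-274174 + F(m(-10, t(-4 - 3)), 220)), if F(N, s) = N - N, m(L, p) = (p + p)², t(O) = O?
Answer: -1/274174 ≈ -3.6473e-6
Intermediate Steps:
m(L, p) = 4*p² (m(L, p) = (2*p)² = 4*p²)
F(N, s) = 0
1/(-274174 + F(m(-10, t(-4 - 3)), 220)) = 1/(-274174 + 0) = 1/(-274174) = -1/274174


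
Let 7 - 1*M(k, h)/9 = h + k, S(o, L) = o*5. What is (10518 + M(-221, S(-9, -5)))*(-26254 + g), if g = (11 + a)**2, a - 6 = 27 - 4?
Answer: -319885650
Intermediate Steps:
a = 29 (a = 6 + (27 - 4) = 6 + 23 = 29)
S(o, L) = 5*o
M(k, h) = 63 - 9*h - 9*k (M(k, h) = 63 - 9*(h + k) = 63 + (-9*h - 9*k) = 63 - 9*h - 9*k)
g = 1600 (g = (11 + 29)**2 = 40**2 = 1600)
(10518 + M(-221, S(-9, -5)))*(-26254 + g) = (10518 + (63 - 45*(-9) - 9*(-221)))*(-26254 + 1600) = (10518 + (63 - 9*(-45) + 1989))*(-24654) = (10518 + (63 + 405 + 1989))*(-24654) = (10518 + 2457)*(-24654) = 12975*(-24654) = -319885650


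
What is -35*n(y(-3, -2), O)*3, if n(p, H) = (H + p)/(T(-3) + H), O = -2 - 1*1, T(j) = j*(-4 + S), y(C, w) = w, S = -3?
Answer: 175/6 ≈ 29.167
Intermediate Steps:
T(j) = -7*j (T(j) = j*(-4 - 3) = j*(-7) = -7*j)
O = -3 (O = -2 - 1 = -3)
n(p, H) = (H + p)/(21 + H) (n(p, H) = (H + p)/(-7*(-3) + H) = (H + p)/(21 + H))
-35*n(y(-3, -2), O)*3 = -35*(-3 - 2)/(21 - 3)*3 = -35*(-5)/18*3 = -35*(-5/18)*3 = (175/18)*3 = 175/6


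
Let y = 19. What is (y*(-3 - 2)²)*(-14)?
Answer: -6650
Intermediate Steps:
(y*(-3 - 2)²)*(-14) = (19*(-3 - 2)²)*(-14) = (19*(-5)²)*(-14) = (19*25)*(-14) = 475*(-14) = -6650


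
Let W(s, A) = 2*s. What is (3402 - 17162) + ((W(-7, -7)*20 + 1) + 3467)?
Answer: -10572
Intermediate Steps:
(3402 - 17162) + ((W(-7, -7)*20 + 1) + 3467) = (3402 - 17162) + (((2*(-7))*20 + 1) + 3467) = -13760 + ((-14*20 + 1) + 3467) = -13760 + ((-280 + 1) + 3467) = -13760 + (-279 + 3467) = -13760 + 3188 = -10572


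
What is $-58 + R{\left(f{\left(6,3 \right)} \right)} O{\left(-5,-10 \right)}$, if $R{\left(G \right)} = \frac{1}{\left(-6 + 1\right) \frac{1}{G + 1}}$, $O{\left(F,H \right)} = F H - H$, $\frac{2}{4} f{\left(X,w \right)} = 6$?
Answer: $-214$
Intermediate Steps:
$f{\left(X,w \right)} = 12$ ($f{\left(X,w \right)} = 2 \cdot 6 = 12$)
$O{\left(F,H \right)} = - H + F H$
$R{\left(G \right)} = - \frac{1}{5} - \frac{G}{5}$ ($R{\left(G \right)} = \frac{1}{\left(-5\right) \frac{1}{1 + G}} = - \frac{1}{5} - \frac{G}{5}$)
$-58 + R{\left(f{\left(6,3 \right)} \right)} O{\left(-5,-10 \right)} = -58 + \left(- \frac{1}{5} - \frac{12}{5}\right) \left(- 10 \left(-1 - 5\right)\right) = -58 + \left(- \frac{1}{5} - \frac{12}{5}\right) \left(\left(-10\right) \left(-6\right)\right) = -58 - 156 = -214$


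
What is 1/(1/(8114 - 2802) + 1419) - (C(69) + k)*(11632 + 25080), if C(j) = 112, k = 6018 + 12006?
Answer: -5018686541417216/7537729 ≈ -6.6581e+8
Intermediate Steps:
k = 18024
1/(1/(8114 - 2802) + 1419) - (C(69) + k)*(11632 + 25080) = 1/(1/(8114 - 2802) + 1419) - (112 + 18024)*(11632 + 25080) = 1/(1/5312 + 1419) - 18136*36712 = 1/(1/5312 + 1419) - 1*665808832 = 1/(7537729/5312) - 665808832 = 5312/7537729 - 665808832 = -5018686541417216/7537729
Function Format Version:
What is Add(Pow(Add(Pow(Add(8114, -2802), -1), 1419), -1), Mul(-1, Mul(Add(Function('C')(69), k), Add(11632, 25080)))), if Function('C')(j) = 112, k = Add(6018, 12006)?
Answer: Rational(-5018686541417216, 7537729) ≈ -6.6581e+8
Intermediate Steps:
k = 18024
Add(Pow(Add(Pow(Add(8114, -2802), -1), 1419), -1), Mul(-1, Mul(Add(Function('C')(69), k), Add(11632, 25080)))) = Add(Pow(Add(Pow(Add(8114, -2802), -1), 1419), -1), Mul(-1, Mul(Add(112, 18024), Add(11632, 25080)))) = Add(Pow(Add(Pow(5312, -1), 1419), -1), Mul(-1, Mul(18136, 36712))) = Add(Pow(Add(Rational(1, 5312), 1419), -1), Mul(-1, 665808832)) = Add(Pow(Rational(7537729, 5312), -1), -665808832) = Add(Rational(5312, 7537729), -665808832) = Rational(-5018686541417216, 7537729)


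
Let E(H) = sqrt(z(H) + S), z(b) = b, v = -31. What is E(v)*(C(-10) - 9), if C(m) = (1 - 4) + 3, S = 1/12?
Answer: -3*I*sqrt(1113)/2 ≈ -50.042*I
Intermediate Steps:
S = 1/12 ≈ 0.083333
E(H) = sqrt(1/12 + H) (E(H) = sqrt(H + 1/12) = sqrt(1/12 + H))
C(m) = 0 (C(m) = -3 + 3 = 0)
E(v)*(C(-10) - 9) = (sqrt(3 + 36*(-31))/6)*(0 - 9) = (sqrt(3 - 1116)/6)*(-9) = (sqrt(-1113)/6)*(-9) = ((I*sqrt(1113))/6)*(-9) = (I*sqrt(1113)/6)*(-9) = -3*I*sqrt(1113)/2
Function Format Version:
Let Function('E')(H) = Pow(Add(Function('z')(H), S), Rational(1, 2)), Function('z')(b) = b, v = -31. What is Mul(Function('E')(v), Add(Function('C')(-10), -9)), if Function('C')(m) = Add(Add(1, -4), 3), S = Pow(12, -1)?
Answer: Mul(Rational(-3, 2), I, Pow(1113, Rational(1, 2))) ≈ Mul(-50.042, I)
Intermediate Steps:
S = Rational(1, 12) ≈ 0.083333
Function('E')(H) = Pow(Add(Rational(1, 12), H), Rational(1, 2)) (Function('E')(H) = Pow(Add(H, Rational(1, 12)), Rational(1, 2)) = Pow(Add(Rational(1, 12), H), Rational(1, 2)))
Function('C')(m) = 0 (Function('C')(m) = Add(-3, 3) = 0)
Mul(Function('E')(v), Add(Function('C')(-10), -9)) = Mul(Mul(Rational(1, 6), Pow(Add(3, Mul(36, -31)), Rational(1, 2))), Add(0, -9)) = Mul(Mul(Rational(1, 6), Pow(Add(3, -1116), Rational(1, 2))), -9) = Mul(Mul(Rational(1, 6), Pow(-1113, Rational(1, 2))), -9) = Mul(Mul(Rational(1, 6), Mul(I, Pow(1113, Rational(1, 2)))), -9) = Mul(Mul(Rational(1, 6), I, Pow(1113, Rational(1, 2))), -9) = Mul(Rational(-3, 2), I, Pow(1113, Rational(1, 2)))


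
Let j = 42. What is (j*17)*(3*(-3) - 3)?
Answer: -8568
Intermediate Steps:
(j*17)*(3*(-3) - 3) = (42*17)*(3*(-3) - 3) = 714*(-9 - 3) = 714*(-12) = -8568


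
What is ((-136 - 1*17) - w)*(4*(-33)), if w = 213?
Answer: 48312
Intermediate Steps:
((-136 - 1*17) - w)*(4*(-33)) = ((-136 - 1*17) - 1*213)*(4*(-33)) = ((-136 - 17) - 213)*(-132) = (-153 - 213)*(-132) = -366*(-132) = 48312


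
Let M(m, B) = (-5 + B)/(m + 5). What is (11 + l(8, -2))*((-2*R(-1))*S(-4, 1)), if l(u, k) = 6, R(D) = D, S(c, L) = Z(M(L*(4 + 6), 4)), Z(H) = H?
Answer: -34/15 ≈ -2.2667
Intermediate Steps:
M(m, B) = (-5 + B)/(5 + m)
S(c, L) = -1/(5 + 10*L) (S(c, L) = (-5 + 4)/(5 + L*(4 + 6)) = -1/(5 + L*10) = -1/(5 + 10*L))
(11 + l(8, -2))*((-2*R(-1))*S(-4, 1)) = (11 + 6)*((-2*(-1))*(-1/(5 + 10*1))) = 17*(2*(-1/(5 + 10))) = 17*(2*(-1/15)) = 17*(-2/15) = -34/15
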